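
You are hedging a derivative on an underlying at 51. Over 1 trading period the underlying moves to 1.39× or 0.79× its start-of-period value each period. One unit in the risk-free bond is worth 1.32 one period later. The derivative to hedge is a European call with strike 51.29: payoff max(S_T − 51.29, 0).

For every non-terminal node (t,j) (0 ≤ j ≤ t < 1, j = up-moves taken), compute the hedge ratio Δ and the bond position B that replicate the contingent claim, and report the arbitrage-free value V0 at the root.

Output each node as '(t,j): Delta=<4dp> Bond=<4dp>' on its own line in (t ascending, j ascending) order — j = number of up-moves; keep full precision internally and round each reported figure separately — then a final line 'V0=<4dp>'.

(0,0): Delta=0.6405 Bond=-19.5505
V0=13.1162

No-arbitrage ⇒ martingale measure with p* = (R−d)/(u−d) = 0.8833.
At expiry t=1: V(1,0)=0.0000, V(1,1)=19.6000
  t=0,j=0: stock 51.0000 → up 70.8900 (V=19.6000), down 40.2900 (V=0.0000). Price 13.1162; hedge Δ=0.6405, bond B=-19.5505.
Self-financing check: at every node Δ·S+B equals the discounted successor values.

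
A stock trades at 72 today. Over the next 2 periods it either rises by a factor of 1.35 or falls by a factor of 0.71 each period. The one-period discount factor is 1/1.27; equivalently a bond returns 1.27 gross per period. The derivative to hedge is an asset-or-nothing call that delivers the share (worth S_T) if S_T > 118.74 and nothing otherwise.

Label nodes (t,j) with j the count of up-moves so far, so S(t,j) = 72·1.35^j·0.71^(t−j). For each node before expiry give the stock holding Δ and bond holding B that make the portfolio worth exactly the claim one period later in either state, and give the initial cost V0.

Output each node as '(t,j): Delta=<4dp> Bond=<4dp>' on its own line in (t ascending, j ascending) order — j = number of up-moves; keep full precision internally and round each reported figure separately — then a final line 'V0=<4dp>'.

Risk-neutral probability p* = (R−d)/(u−d) = (1.27−0.71)/(1.35−0.71) = 0.8750.
Terminal values V(2,·): V(2,0)=0.0000, V(2,1)=0.0000, V(2,2)=131.2200
(1,0): S=51.1200. Δ = (V_up−V_dn)/(S_up−S_dn) = (0.0000−0.0000)/(69.0120−36.2952) = 0.0000. V = [p*·0.0000 + (1−p*)·0.0000]/1.27 = 0.0000. B = V − Δ·S = 0.0000.
(1,1): S=97.2000. Δ = (V_up−V_dn)/(S_up−S_dn) = (131.2200−0.0000)/(131.2200−69.0120) = 2.1094. V = [p*·131.2200 + (1−p*)·0.0000]/1.27 = 90.4075. B = V − Δ·S = -114.6238.
(0,0): S=72.0000. Δ = (V_up−V_dn)/(S_up−S_dn) = (90.4075−0.0000)/(97.2000−51.1200) = 1.9620. V = [p*·90.4075 + (1−p*)·0.0000]/1.27 = 62.2886. B = V − Δ·S = -78.9731.
Self-financing check: at every node Δ·S+B equals the discounted successor values.

(0,0): Delta=1.9620 Bond=-78.9731
(1,0): Delta=0.0000 Bond=0.0000
(1,1): Delta=2.1094 Bond=-114.6238
V0=62.2886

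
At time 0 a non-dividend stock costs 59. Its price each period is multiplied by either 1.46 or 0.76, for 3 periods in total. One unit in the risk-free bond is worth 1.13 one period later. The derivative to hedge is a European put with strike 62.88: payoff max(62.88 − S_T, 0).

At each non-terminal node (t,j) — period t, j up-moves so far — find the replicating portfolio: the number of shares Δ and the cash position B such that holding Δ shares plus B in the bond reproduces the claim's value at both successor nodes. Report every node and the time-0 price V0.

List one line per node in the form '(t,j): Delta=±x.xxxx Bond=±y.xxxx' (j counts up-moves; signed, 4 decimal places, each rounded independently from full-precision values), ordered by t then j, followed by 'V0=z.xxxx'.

(0,0): Delta=-0.2246 Bond=19.1407
(1,0): Delta=-0.5127 Bond=34.5475
(1,1): Delta=-0.0908 Bond=10.1072
(2,0): Delta=-1.0000 Bond=55.6460
(2,1): Delta=-0.2864 Bond=24.2267
(2,2): Delta=0.0000 Bond=0.0000
V0=5.8911

Since d<R<u, set p* = (R−d)/(u−d) = 0.5286; price each node as the discounted p*-expectation of its children.
Terminal values V(3,·): V(3,0)=36.9804, V(3,1)=13.1255, V(3,2)=0.0000, V(3,3)=0.0000
  t=2,j=0: stock 34.0784 → up 49.7545 (V=13.1255), down 25.8996 (V=36.9804). Price 21.5676; hedge Δ=-1.0000, bond B=55.6460.
  t=2,j=1: stock 65.4664 → up 95.5809 (V=0.0000), down 49.7545 (V=13.1255). Price 5.4759; hedge Δ=-0.2864, bond B=24.2267.
  t=2,j=2: stock 125.7644 → up 183.6160 (V=0.0000), down 95.5809 (V=0.0000). Price 0.0000; hedge Δ=0.0000, bond B=0.0000.
  t=1,j=0: stock 44.8400 → up 65.4664 (V=5.4759), down 34.0784 (V=21.5676). Price 11.5593; hedge Δ=-0.5127, bond B=34.5475.
  t=1,j=1: stock 86.1400 → up 125.7644 (V=0.0000), down 65.4664 (V=5.4759). Price 2.2845; hedge Δ=-0.0908, bond B=10.1072.
  t=0,j=0: stock 59.0000 → up 86.1400 (V=2.2845), down 44.8400 (V=11.5593). Price 5.8911; hedge Δ=-0.2246, bond B=19.1407.
Each (Δ,B) replicates both successor values, so the strategy is self-financing and V0 is arbitrage-free.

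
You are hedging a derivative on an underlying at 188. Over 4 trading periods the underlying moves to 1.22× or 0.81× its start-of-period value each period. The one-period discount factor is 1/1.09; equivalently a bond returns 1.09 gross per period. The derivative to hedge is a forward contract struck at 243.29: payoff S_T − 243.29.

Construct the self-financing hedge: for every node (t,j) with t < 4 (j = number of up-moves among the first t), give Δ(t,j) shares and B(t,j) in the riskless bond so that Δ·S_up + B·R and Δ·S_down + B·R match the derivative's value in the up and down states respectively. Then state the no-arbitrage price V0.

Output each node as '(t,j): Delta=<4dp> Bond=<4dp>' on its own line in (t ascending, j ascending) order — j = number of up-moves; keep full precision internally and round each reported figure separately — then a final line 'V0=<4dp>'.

(0,0): Delta=1.0000 Bond=-172.3528
(1,0): Delta=1.0000 Bond=-187.8645
(1,1): Delta=1.0000 Bond=-187.8645
(2,0): Delta=1.0000 Bond=-204.7723
(2,1): Delta=1.0000 Bond=-204.7723
(2,2): Delta=1.0000 Bond=-204.7723
(3,0): Delta=1.0000 Bond=-223.2018
(3,1): Delta=1.0000 Bond=-223.2018
(3,2): Delta=1.0000 Bond=-223.2018
(3,3): Delta=1.0000 Bond=-223.2018
V0=15.6472

Risk-neutral probability p* = (R−d)/(u−d) = (1.09−0.81)/(1.22−0.81) = 0.6829.
At expiry t=4: V(4,0)=-162.3622, V(4,1)=-121.3987, V(4,2)=-59.7006, V(4,3)=33.2273, V(4,4)=173.1929
Node (3,0) S=99.9109: V=(p*·-121.3987+(1−p*)·-162.3622)/1.09=-123.2909; Δ=(-121.3987−-162.3622)/(121.8913−80.9278)=1.0000; B=V−Δ·S=-223.2018
Node (3,1) S=150.4831: V=(p*·-59.7006+(1−p*)·-121.3987)/1.09=-72.7187; Δ=(-59.7006−-121.3987)/(183.5894−121.8913)=1.0000; B=V−Δ·S=-223.2018
Node (3,2) S=226.6536: V=(p*·33.2273+(1−p*)·-59.7006)/1.09=3.4517; Δ=(33.2273−-59.7006)/(276.5173−183.5894)=1.0000; B=V−Δ·S=-223.2018
Node (3,3) S=341.3794: V=(p*·173.1929+(1−p*)·33.2273)/1.09=118.1776; Δ=(173.1929−33.2273)/(416.4829−276.5173)=1.0000; B=V−Δ·S=-223.2018
Node (2,0) S=123.3468: V=(p*·-72.7187+(1−p*)·-123.2909)/1.09=-81.4255; Δ=(-72.7187−-123.2909)/(150.4831−99.9109)=1.0000; B=V−Δ·S=-204.7723
Node (2,1) S=185.7816: V=(p*·3.4517+(1−p*)·-72.7187)/1.09=-18.9907; Δ=(3.4517−-72.7187)/(226.6536−150.4831)=1.0000; B=V−Δ·S=-204.7723
Node (2,2) S=279.8192: V=(p*·118.1776+(1−p*)·3.4517)/1.09=75.0469; Δ=(118.1776−3.4517)/(341.3794−226.6536)=1.0000; B=V−Δ·S=-204.7723
Node (1,0) S=152.2800: V=(p*·-18.9907+(1−p*)·-81.4255)/1.09=-35.5845; Δ=(-18.9907−-81.4255)/(185.7816−123.3468)=1.0000; B=V−Δ·S=-187.8645
Node (1,1) S=229.3600: V=(p*·75.0469+(1−p*)·-18.9907)/1.09=41.4955; Δ=(75.0469−-18.9907)/(279.8192−185.7816)=1.0000; B=V−Δ·S=-187.8645
Node (0,0) S=188.0000: V=(p*·41.4955+(1−p*)·-35.5845)/1.09=15.6472; Δ=(41.4955−-35.5845)/(229.3600−152.2800)=1.0000; B=V−Δ·S=-172.3528
Check: Δ(0,0)·S0 + B(0,0) = 15.6472 = V0.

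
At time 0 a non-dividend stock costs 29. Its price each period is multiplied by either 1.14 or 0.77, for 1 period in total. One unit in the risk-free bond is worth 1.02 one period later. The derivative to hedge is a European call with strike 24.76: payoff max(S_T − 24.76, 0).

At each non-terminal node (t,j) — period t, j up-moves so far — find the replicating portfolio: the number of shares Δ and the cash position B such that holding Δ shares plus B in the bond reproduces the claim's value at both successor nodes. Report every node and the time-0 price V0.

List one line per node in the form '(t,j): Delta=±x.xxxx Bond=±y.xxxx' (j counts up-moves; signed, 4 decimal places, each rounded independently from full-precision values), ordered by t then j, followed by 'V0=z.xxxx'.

The replicating-portfolio and risk-neutral prices coincide; use p* = (1.02−0.77)/(1.14−0.77) = 0.6757 for the latter.
Payoff layer (t=1): V(1,0)=0.0000, V(1,1)=8.3000
  t=0,j=0: stock 29.0000 → up 33.0600 (V=8.3000), down 22.3300 (V=0.0000). Price 5.4981; hedge Δ=0.7735, bond B=-16.9343.
Check: Δ(0,0)·S0 + B(0,0) = 5.4981 = V0.

(0,0): Delta=0.7735 Bond=-16.9343
V0=5.4981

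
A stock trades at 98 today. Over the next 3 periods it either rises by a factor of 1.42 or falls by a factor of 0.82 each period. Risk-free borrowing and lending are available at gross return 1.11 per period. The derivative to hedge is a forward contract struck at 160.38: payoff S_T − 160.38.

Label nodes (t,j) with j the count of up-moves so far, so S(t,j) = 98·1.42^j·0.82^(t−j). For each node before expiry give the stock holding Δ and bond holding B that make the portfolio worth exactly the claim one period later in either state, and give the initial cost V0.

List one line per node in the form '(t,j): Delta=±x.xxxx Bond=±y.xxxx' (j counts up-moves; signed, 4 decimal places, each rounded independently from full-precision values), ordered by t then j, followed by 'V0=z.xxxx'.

Under the risk-neutral measure, an up-move has probability p* = (R−d)/(u−d) = 0.4833 and values discount at R = 1.11.
Payoff layer (t=3): V(3,0)=-106.3459, V(3,1)=-66.8088, V(3,2)=1.6579, V(3,3)=120.2222
Node (2,0) S=65.8952: V=(p*·-66.8088+(1−p*)·-106.3459)/1.11=-78.5913; Δ=(-66.8088−-106.3459)/(93.5712−54.0341)=1.0000; B=V−Δ·S=-144.4865
Node (2,1) S=114.1112: V=(p*·1.6579+(1−p*)·-66.8088)/1.11=-30.3753; Δ=(1.6579−-66.8088)/(162.0379−93.5712)=1.0000; B=V−Δ·S=-144.4865
Node (2,2) S=197.6072: V=(p*·120.2222+(1−p*)·1.6579)/1.11=53.1207; Δ=(120.2222−1.6579)/(280.6022−162.0379)=1.0000; B=V−Δ·S=-144.4865
Node (1,0) S=80.3600: V=(p*·-30.3753+(1−p*)·-78.5913)/1.11=-49.8080; Δ=(-30.3753−-78.5913)/(114.1112−65.8952)=1.0000; B=V−Δ·S=-130.1680
Node (1,1) S=139.1600: V=(p*·53.1207+(1−p*)·-30.3753)/1.11=8.9920; Δ=(53.1207−-30.3753)/(197.6072−114.1112)=1.0000; B=V−Δ·S=-130.1680
Node (0,0) S=98.0000: V=(p*·8.9920+(1−p*)·-49.8080)/1.11=-19.2685; Δ=(8.9920−-49.8080)/(139.1600−80.3600)=1.0000; B=V−Δ·S=-117.2685
Check: Δ(0,0)·S0 + B(0,0) = -19.2685 = V0.

(0,0): Delta=1.0000 Bond=-117.2685
(1,0): Delta=1.0000 Bond=-130.1680
(1,1): Delta=1.0000 Bond=-130.1680
(2,0): Delta=1.0000 Bond=-144.4865
(2,1): Delta=1.0000 Bond=-144.4865
(2,2): Delta=1.0000 Bond=-144.4865
V0=-19.2685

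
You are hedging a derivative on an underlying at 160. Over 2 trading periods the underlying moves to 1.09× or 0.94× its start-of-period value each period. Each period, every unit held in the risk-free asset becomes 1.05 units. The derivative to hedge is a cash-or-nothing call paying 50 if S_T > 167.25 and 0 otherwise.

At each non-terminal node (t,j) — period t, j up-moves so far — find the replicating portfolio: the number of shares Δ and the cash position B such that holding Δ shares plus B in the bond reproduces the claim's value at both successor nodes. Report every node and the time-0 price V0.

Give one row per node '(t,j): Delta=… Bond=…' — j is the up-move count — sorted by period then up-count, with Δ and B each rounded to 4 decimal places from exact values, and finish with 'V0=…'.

(0,0): Delta=1.4550 Bond=-208.4152
(1,0): Delta=0.0000 Bond=0.0000
(1,1): Delta=1.9113 Bond=-298.4127
V0=24.3890

The replicating-portfolio and risk-neutral prices coincide; use p* = (1.05−0.94)/(1.09−0.94) = 0.7333 for the latter.
Payoff layer (t=2): V(2,0)=0.0000, V(2,1)=0.0000, V(2,2)=50.0000
(1,0): S=150.4000. Δ = (V_up−V_dn)/(S_up−S_dn) = (0.0000−0.0000)/(163.9360−141.3760) = 0.0000. V = [p*·0.0000 + (1−p*)·0.0000]/1.05 = 0.0000. B = V − Δ·S = 0.0000.
(1,1): S=174.4000. Δ = (V_up−V_dn)/(S_up−S_dn) = (50.0000−0.0000)/(190.0960−163.9360) = 1.9113. V = [p*·50.0000 + (1−p*)·0.0000]/1.05 = 34.9206. B = V − Δ·S = -298.4127.
(0,0): S=160.0000. Δ = (V_up−V_dn)/(S_up−S_dn) = (34.9206−0.0000)/(174.4000−150.4000) = 1.4550. V = [p*·34.9206 + (1−p*)·0.0000]/1.05 = 24.3890. B = V − Δ·S = -208.4152.
Root portfolio cost Δ·160+B reproduces V0=24.3890.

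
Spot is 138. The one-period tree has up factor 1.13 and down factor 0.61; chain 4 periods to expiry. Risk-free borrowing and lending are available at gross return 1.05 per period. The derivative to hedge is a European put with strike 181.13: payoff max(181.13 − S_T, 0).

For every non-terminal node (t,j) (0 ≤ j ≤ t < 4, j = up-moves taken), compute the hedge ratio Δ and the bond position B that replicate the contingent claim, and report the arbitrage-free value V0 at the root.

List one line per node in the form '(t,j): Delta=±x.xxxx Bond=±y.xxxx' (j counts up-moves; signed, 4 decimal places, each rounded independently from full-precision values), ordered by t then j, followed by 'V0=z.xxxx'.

(0,0): Delta=-0.6800 Bond=123.3631
(1,0): Delta=-1.0000 Bond=156.4669
(1,1): Delta=-0.6486 Bond=124.6339
(2,0): Delta=-1.0000 Bond=164.2902
(2,1): Delta=-1.0000 Bond=164.2902
(2,2): Delta=-0.6141 Bond=124.7884
(3,0): Delta=-1.0000 Bond=172.5048
(3,1): Delta=-1.0000 Bond=172.5048
(3,2): Delta=-1.0000 Bond=172.5048
(3,3): Delta=-0.5763 Bond=123.4865
V0=29.5199

Under the risk-neutral measure, an up-move has probability p* = (R−d)/(u−d) = 0.8462 and values discount at R = 1.05.
At expiry t=4: V(4,0)=162.0227, V(4,1)=145.7346, V(4,2)=115.5614, V(4,3)=59.6669, V(4,4)=0.0000
(3,0): S=31.3234. Δ = (V_up−V_dn)/(S_up−S_dn) = (145.7346−162.0227)/(35.3954−19.1073) = -1.0000. V = [p*·145.7346 + (1−p*)·162.0227]/1.05 = 141.1814. B = V − Δ·S = 172.5048.
(3,1): S=58.0253. Δ = (V_up−V_dn)/(S_up−S_dn) = (115.5614−145.7346)/(65.5686−35.3954) = -1.0000. V = [p*·115.5614 + (1−p*)·145.7346]/1.05 = 114.4795. B = V − Δ·S = 172.5048.
(3,2): S=107.4894. Δ = (V_up−V_dn)/(S_up−S_dn) = (59.6669−115.5614)/(121.4631−65.5686) = -1.0000. V = [p*·59.6669 + (1−p*)·115.5614]/1.05 = 65.0153. B = V − Δ·S = 172.5048.
(3,3): S=199.1198. Δ = (V_up−V_dn)/(S_up−S_dn) = (0.0000−59.6669)/(225.0054−121.4631) = -0.5763. V = [p*·0.0000 + (1−p*)·59.6669]/1.05 = 8.7424. B = V − Δ·S = 123.4865.
(2,0): S=51.3498. Δ = (V_up−V_dn)/(S_up−S_dn) = (114.4795−141.1814)/(58.0253−31.3234) = -1.0000. V = [p*·114.4795 + (1−p*)·141.1814]/1.05 = 112.9404. B = V − Δ·S = 164.2902.
(2,1): S=95.1234. Δ = (V_up−V_dn)/(S_up−S_dn) = (65.0153−114.4795)/(107.4894−58.0253) = -1.0000. V = [p*·65.0153 + (1−p*)·114.4795]/1.05 = 69.1668. B = V − Δ·S = 164.2902.
(2,2): S=176.2122. Δ = (V_up−V_dn)/(S_up−S_dn) = (8.7424−65.0153)/(199.1198−107.4894) = -0.6141. V = [p*·8.7424 + (1−p*)·65.0153]/1.05 = 16.5712. B = V − Δ·S = 124.7884.
(1,0): S=84.1800. Δ = (V_up−V_dn)/(S_up−S_dn) = (69.1668−112.9404)/(95.1234−51.3498) = -1.0000. V = [p*·69.1668 + (1−p*)·112.9404]/1.05 = 72.2869. B = V − Δ·S = 156.4669.
(1,1): S=155.9400. Δ = (V_up−V_dn)/(S_up−S_dn) = (16.5712−69.1668)/(176.2122−95.1234) = -0.6486. V = [p*·16.5712 + (1−p*)·69.1668]/1.05 = 23.4884. B = V − Δ·S = 124.6339.
(0,0): S=138.0000. Δ = (V_up−V_dn)/(S_up−S_dn) = (23.4884−72.2869)/(155.9400−84.1800) = -0.6800. V = [p*·23.4884 + (1−p*)·72.2869]/1.05 = 29.5199. B = V − Δ·S = 123.3631.
The time-0 hedge costs 29.5199, which is the no-arbitrage price.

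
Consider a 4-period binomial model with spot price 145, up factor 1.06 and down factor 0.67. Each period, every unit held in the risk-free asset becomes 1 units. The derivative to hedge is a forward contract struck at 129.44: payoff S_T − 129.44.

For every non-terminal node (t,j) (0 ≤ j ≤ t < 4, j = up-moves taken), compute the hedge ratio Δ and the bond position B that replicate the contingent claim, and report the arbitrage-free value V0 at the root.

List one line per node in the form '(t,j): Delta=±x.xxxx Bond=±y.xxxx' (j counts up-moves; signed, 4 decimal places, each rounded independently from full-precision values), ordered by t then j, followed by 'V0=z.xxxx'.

Risk-neutral probability p* = (R−d)/(u−d) = (1−0.67)/(1.06−0.67) = 0.8462.
Terminal values V(4,·): V(4,0)=-100.2209, V(4,1)=-83.2127, V(4,2)=-56.3043, V(4,3)=-13.7328, V(4,4)=53.6192
Node (3,0) S=43.6106: V=(p*·-83.2127+(1−p*)·-100.2209)/1=-85.8294; Δ=(-83.2127−-100.2209)/(46.2273−29.2191)=1.0000; B=V−Δ·S=-129.4400
Node (3,1) S=68.9959: V=(p*·-56.3043+(1−p*)·-83.2127)/1=-60.4441; Δ=(-56.3043−-83.2127)/(73.1357−46.2273)=1.0000; B=V−Δ·S=-129.4400
Node (3,2) S=109.1577: V=(p*·-13.7328+(1−p*)·-56.3043)/1=-20.2823; Δ=(-13.7328−-56.3043)/(115.7072−73.1357)=1.0000; B=V−Δ·S=-129.4400
Node (3,3) S=172.6973: V=(p*·53.6192+(1−p*)·-13.7328)/1=43.2573; Δ=(53.6192−-13.7328)/(183.0592−115.7072)=1.0000; B=V−Δ·S=-129.4400
Node (2,0) S=65.0905: V=(p*·-60.4441+(1−p*)·-85.8294)/1=-64.3495; Δ=(-60.4441−-85.8294)/(68.9959−43.6106)=1.0000; B=V−Δ·S=-129.4400
Node (2,1) S=102.9790: V=(p*·-20.2823+(1−p*)·-60.4441)/1=-26.4610; Δ=(-20.2823−-60.4441)/(109.1577−68.9959)=1.0000; B=V−Δ·S=-129.4400
Node (2,2) S=162.9220: V=(p*·43.2573+(1−p*)·-20.2823)/1=33.4820; Δ=(43.2573−-20.2823)/(172.6973−109.1577)=1.0000; B=V−Δ·S=-129.4400
Node (1,0) S=97.1500: V=(p*·-26.4610+(1−p*)·-64.3495)/1=-32.2900; Δ=(-26.4610−-64.3495)/(102.9790−65.0905)=1.0000; B=V−Δ·S=-129.4400
Node (1,1) S=153.7000: V=(p*·33.4820+(1−p*)·-26.4610)/1=24.2600; Δ=(33.4820−-26.4610)/(162.9220−102.9790)=1.0000; B=V−Δ·S=-129.4400
Node (0,0) S=145.0000: V=(p*·24.2600+(1−p*)·-32.2900)/1=15.5600; Δ=(24.2600−-32.2900)/(153.7000−97.1500)=1.0000; B=V−Δ·S=-129.4400
Root portfolio cost Δ·145+B reproduces V0=15.5600.

(0,0): Delta=1.0000 Bond=-129.4400
(1,0): Delta=1.0000 Bond=-129.4400
(1,1): Delta=1.0000 Bond=-129.4400
(2,0): Delta=1.0000 Bond=-129.4400
(2,1): Delta=1.0000 Bond=-129.4400
(2,2): Delta=1.0000 Bond=-129.4400
(3,0): Delta=1.0000 Bond=-129.4400
(3,1): Delta=1.0000 Bond=-129.4400
(3,2): Delta=1.0000 Bond=-129.4400
(3,3): Delta=1.0000 Bond=-129.4400
V0=15.5600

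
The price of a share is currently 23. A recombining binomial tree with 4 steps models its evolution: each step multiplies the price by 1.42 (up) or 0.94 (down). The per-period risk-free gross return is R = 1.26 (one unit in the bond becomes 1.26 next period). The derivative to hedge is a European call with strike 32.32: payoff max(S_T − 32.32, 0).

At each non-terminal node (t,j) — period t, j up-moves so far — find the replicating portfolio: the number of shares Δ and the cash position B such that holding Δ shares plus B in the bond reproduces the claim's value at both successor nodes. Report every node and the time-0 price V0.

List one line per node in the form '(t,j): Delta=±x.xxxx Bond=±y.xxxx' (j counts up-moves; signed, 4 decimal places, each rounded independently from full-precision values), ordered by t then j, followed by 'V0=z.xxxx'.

Under the risk-neutral measure, an up-move has probability p* = (R−d)/(u−d) = 0.6667 and values discount at R = 1.26.
At expiry t=4: V(4,0)=0.0000, V(4,1)=0.0000, V(4,2)=8.6589, V(4,3)=29.5843, V(4,4)=61.1950
(3,0): S=19.1034. Δ = (V_up−V_dn)/(S_up−S_dn) = (0.0000−0.0000)/(27.1269−17.9572) = 0.0000. V = [p*·0.0000 + (1−p*)·0.0000]/1.26 = 0.0000. B = V − Δ·S = 0.0000.
(3,1): S=28.8584. Δ = (V_up−V_dn)/(S_up−S_dn) = (8.6589−0.0000)/(40.9789−27.1269) = 0.6251. V = [p*·8.6589 + (1−p*)·0.0000]/1.26 = 4.5814. B = V − Δ·S = -13.4579.
(3,2): S=43.5946. Δ = (V_up−V_dn)/(S_up−S_dn) = (29.5843−8.6589)/(61.9043−40.9789) = 1.0000. V = [p*·29.5843 + (1−p*)·8.6589]/1.26 = 17.9438. B = V − Δ·S = -25.6508.
(3,3): S=65.8556. Δ = (V_up−V_dn)/(S_up−S_dn) = (61.1950−29.5843)/(93.5150−61.9043) = 1.0000. V = [p*·61.1950 + (1−p*)·29.5843]/1.26 = 40.2048. B = V − Δ·S = -25.6508.
(2,0): S=20.3228. Δ = (V_up−V_dn)/(S_up−S_dn) = (4.5814−0.0000)/(28.8584−19.1034) = 0.4697. V = [p*·4.5814 + (1−p*)·0.0000]/1.26 = 2.4240. B = V − Δ·S = -7.1206.
(2,1): S=30.7004. Δ = (V_up−V_dn)/(S_up−S_dn) = (17.9438−4.5814)/(43.5946−28.8584) = 0.9068. V = [p*·17.9438 + (1−p*)·4.5814]/1.26 = 10.7061. B = V − Δ·S = -17.1321.
(2,2): S=46.3772. Δ = (V_up−V_dn)/(S_up−S_dn) = (40.2048−17.9438)/(65.8556−43.5946) = 1.0000. V = [p*·40.2048 + (1−p*)·17.9438]/1.26 = 26.0194. B = V − Δ·S = -20.3578.
(1,0): S=21.6200. Δ = (V_up−V_dn)/(S_up−S_dn) = (10.7061−2.4240)/(30.7004−20.3228) = 0.7981. V = [p*·10.7061 + (1−p*)·2.4240]/1.26 = 6.3059. B = V − Δ·S = -10.9484.
(1,1): S=32.6600. Δ = (V_up−V_dn)/(S_up−S_dn) = (26.0194−10.7061)/(46.3772−30.7004) = 0.9768. V = [p*·26.0194 + (1−p*)·10.7061]/1.26 = 16.5992. B = V − Δ·S = -15.3036.
(0,0): S=23.0000. Δ = (V_up−V_dn)/(S_up−S_dn) = (16.5992−6.3059)/(32.6600−21.6200) = 0.9324. V = [p*·16.5992 + (1−p*)·6.3059]/1.26 = 10.4509. B = V − Δ·S = -10.9936.
Root portfolio cost Δ·23+B reproduces V0=10.4509.

(0,0): Delta=0.9324 Bond=-10.9936
(1,0): Delta=0.7981 Bond=-10.9484
(1,1): Delta=0.9768 Bond=-15.3036
(2,0): Delta=0.4697 Bond=-7.1206
(2,1): Delta=0.9068 Bond=-17.1321
(2,2): Delta=1.0000 Bond=-20.3578
(3,0): Delta=0.0000 Bond=0.0000
(3,1): Delta=0.6251 Bond=-13.4579
(3,2): Delta=1.0000 Bond=-25.6508
(3,3): Delta=1.0000 Bond=-25.6508
V0=10.4509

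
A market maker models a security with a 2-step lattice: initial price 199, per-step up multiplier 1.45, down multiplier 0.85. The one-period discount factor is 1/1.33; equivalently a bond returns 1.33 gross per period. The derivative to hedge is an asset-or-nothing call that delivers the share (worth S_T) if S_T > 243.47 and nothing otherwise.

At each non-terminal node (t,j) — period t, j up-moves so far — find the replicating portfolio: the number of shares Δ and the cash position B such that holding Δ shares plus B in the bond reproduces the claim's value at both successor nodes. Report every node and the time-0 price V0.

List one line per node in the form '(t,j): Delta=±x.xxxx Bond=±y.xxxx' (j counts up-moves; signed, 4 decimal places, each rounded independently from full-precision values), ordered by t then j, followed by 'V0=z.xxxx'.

Since d<R<u, set p* = (R−d)/(u−d) = 0.8000; price each node as the discounted p*-expectation of its children.
Terminal payoffs: V(2,0)=0.0000, V(2,1)=245.2675, V(2,2)=418.3975
  t=1,j=0: stock 169.1500 → up 245.2675 (V=245.2675), down 143.7775 (V=0.0000). Price 147.5293; hedge Δ=2.4167, bond B=-261.2498.
  t=1,j=1: stock 288.5500 → up 418.3975 (V=418.3975), down 245.2675 (V=245.2675). Price 288.5500; hedge Δ=1.0000, bond B=0.0000.
  t=0,j=0: stock 199.0000 → up 288.5500 (V=288.5500), down 169.1500 (V=147.5293). Price 195.7488; hedge Δ=1.1811, bond B=-39.2857.
Each (Δ,B) replicates both successor values, so the strategy is self-financing and V0 is arbitrage-free.

(0,0): Delta=1.1811 Bond=-39.2857
(1,0): Delta=2.4167 Bond=-261.2498
(1,1): Delta=1.0000 Bond=0.0000
V0=195.7488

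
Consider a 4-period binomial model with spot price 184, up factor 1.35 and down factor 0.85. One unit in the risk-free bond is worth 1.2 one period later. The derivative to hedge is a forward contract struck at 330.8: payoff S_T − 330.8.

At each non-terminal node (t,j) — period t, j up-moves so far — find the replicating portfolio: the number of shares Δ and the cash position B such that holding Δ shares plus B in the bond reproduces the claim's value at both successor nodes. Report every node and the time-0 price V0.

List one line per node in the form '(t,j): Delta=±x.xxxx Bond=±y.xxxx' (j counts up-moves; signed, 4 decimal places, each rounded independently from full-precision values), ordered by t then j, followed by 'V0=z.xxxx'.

(0,0): Delta=1.0000 Bond=-159.5293
(1,0): Delta=1.0000 Bond=-191.4352
(1,1): Delta=1.0000 Bond=-191.4352
(2,0): Delta=1.0000 Bond=-229.7222
(2,1): Delta=1.0000 Bond=-229.7222
(2,2): Delta=1.0000 Bond=-229.7222
(3,0): Delta=1.0000 Bond=-275.6667
(3,1): Delta=1.0000 Bond=-275.6667
(3,2): Delta=1.0000 Bond=-275.6667
(3,3): Delta=1.0000 Bond=-275.6667
V0=24.4707

Since d<R<u, set p* = (R−d)/(u−d) = 0.7000; price each node as the discounted p*-expectation of its children.
Terminal values V(4,·): V(4,0)=-234.7509, V(4,1)=-178.2514, V(4,2)=-88.5169, V(4,3)=54.0027, V(4,4)=280.3572
  t=3,j=0: stock 112.9990 → up 152.5486 (V=-178.2514), down 96.0491 (V=-234.7509). Price -162.6677; hedge Δ=1.0000, bond B=-275.6667.
  t=3,j=1: stock 179.4690 → up 242.2832 (V=-88.5169), down 152.5486 (V=-178.2514). Price -96.1977; hedge Δ=1.0000, bond B=-275.6667.
  t=3,j=2: stock 285.0390 → up 384.8027 (V=54.0027), down 242.2832 (V=-88.5169). Price 9.3723; hedge Δ=1.0000, bond B=-275.6667.
  t=3,j=3: stock 452.7090 → up 611.1572 (V=280.3572), down 384.8027 (V=54.0027). Price 177.0423; hedge Δ=1.0000, bond B=-275.6667.
  t=2,j=0: stock 132.9400 → up 179.4690 (V=-96.1977), down 112.9990 (V=-162.6677). Price -96.7822; hedge Δ=1.0000, bond B=-229.7222.
  t=2,j=1: stock 211.1400 → up 285.0390 (V=9.3723), down 179.4690 (V=-96.1977). Price -18.5822; hedge Δ=1.0000, bond B=-229.7222.
  t=2,j=2: stock 335.3400 → up 452.7090 (V=177.0423), down 285.0390 (V=9.3723). Price 105.6178; hedge Δ=1.0000, bond B=-229.7222.
  t=1,j=0: stock 156.4000 → up 211.1400 (V=-18.5822), down 132.9400 (V=-96.7822). Price -35.0352; hedge Δ=1.0000, bond B=-191.4352.
  t=1,j=1: stock 248.4000 → up 335.3400 (V=105.6178), down 211.1400 (V=-18.5822). Price 56.9648; hedge Δ=1.0000, bond B=-191.4352.
  t=0,j=0: stock 184.0000 → up 248.4000 (V=56.9648), down 156.4000 (V=-35.0352). Price 24.4707; hedge Δ=1.0000, bond B=-159.5293.
Root portfolio cost Δ·184+B reproduces V0=24.4707.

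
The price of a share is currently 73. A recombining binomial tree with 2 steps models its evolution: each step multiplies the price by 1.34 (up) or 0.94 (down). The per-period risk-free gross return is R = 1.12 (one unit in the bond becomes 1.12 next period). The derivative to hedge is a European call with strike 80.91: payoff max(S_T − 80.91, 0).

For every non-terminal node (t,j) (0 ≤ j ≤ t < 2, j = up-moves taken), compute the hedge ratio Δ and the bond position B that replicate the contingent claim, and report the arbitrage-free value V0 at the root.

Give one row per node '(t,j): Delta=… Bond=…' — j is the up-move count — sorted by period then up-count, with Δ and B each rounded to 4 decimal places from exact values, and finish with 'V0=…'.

(0,0): Delta=0.7241 Bond=-40.4016
(1,0): Delta=0.4022 Bond=-23.1660
(1,1): Delta=1.0000 Bond=-72.2411
V0=12.4557

Under the risk-neutral measure, an up-move has probability p* = (R−d)/(u−d) = 0.4500 and values discount at R = 1.12.
At expiry t=2: V(2,0)=0.0000, V(2,1)=11.0408, V(2,2)=50.1688
(1,0): S=68.6200. Δ = (V_up−V_dn)/(S_up−S_dn) = (11.0408−0.0000)/(91.9508−64.5028) = 0.4022. V = [p*·11.0408 + (1−p*)·0.0000]/1.12 = 4.4360. B = V − Δ·S = -23.1660.
(1,1): S=97.8200. Δ = (V_up−V_dn)/(S_up−S_dn) = (50.1688−11.0408)/(131.0788−91.9508) = 1.0000. V = [p*·50.1688 + (1−p*)·11.0408]/1.12 = 25.5789. B = V − Δ·S = -72.2411.
(0,0): S=73.0000. Δ = (V_up−V_dn)/(S_up−S_dn) = (25.5789−4.4360)/(97.8200−68.6200) = 0.7241. V = [p*·25.5789 + (1−p*)·4.4360]/1.12 = 12.4557. B = V − Δ·S = -40.4016.
Each (Δ,B) replicates both successor values, so the strategy is self-financing and V0 is arbitrage-free.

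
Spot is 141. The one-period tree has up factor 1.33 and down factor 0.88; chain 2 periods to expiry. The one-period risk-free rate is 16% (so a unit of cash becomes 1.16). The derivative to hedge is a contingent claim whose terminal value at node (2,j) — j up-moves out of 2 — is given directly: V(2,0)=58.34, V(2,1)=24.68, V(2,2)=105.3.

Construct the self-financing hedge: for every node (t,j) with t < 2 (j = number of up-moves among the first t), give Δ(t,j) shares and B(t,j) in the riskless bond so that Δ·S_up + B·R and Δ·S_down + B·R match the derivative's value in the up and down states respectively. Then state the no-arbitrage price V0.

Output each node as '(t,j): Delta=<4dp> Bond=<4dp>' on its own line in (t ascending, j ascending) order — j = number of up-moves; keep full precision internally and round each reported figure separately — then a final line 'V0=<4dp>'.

The replicating-portfolio and risk-neutral prices coincide; use p* = (1.16−0.88)/(1.33−0.88) = 0.6222 for the latter.
Terminal payoffs: V(2,0)=58.3400, V(2,1)=24.6800, V(2,2)=105.3000
  t=1,j=0: stock 124.0800 → up 165.0264 (V=24.6800), down 109.1904 (V=58.3400). Price 32.2379; hedge Δ=-0.6028, bond B=107.0379.
  t=1,j=1: stock 187.5300 → up 249.4149 (V=105.3000), down 165.0264 (V=24.6800). Price 64.5203; hedge Δ=0.9553, bond B=-114.6352.
  t=0,j=0: stock 141.0000 → up 187.5300 (V=64.5203), down 124.0800 (V=32.2379). Price 45.1075; hedge Δ=0.5088, bond B=-26.6311.
Self-financing check: at every node Δ·S+B equals the discounted successor values.

(0,0): Delta=0.5088 Bond=-26.6311
(1,0): Delta=-0.6028 Bond=107.0379
(1,1): Delta=0.9553 Bond=-114.6352
V0=45.1075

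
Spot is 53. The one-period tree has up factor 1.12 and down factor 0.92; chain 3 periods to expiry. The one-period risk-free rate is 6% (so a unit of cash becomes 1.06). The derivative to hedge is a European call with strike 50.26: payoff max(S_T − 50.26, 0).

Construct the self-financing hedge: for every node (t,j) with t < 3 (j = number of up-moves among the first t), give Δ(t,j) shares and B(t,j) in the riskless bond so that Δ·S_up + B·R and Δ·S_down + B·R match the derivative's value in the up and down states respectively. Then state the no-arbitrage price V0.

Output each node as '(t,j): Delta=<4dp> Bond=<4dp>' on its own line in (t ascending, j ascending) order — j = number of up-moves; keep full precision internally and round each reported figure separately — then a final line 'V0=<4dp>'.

(0,0): Delta=0.9316 Bond=-38.3664
(1,0): Delta=0.7384 Bond=-31.2501
(1,1): Delta=0.9996 Bond=-44.7048
(2,0): Delta=0.0000 Bond=0.0000
(2,1): Delta=0.9984 Bond=-47.3216
(2,2): Delta=1.0000 Bond=-47.4151
V0=11.0073

No-arbitrage ⇒ martingale measure with p* = (R−d)/(u−d) = 0.7000.
Terminal payoffs: V(3,0)=0.0000, V(3,1)=0.0000, V(3,2)=10.9045, V(3,3)=24.2012
(2,0): S=44.8592. Δ = (V_up−V_dn)/(S_up−S_dn) = (0.0000−0.0000)/(50.2423−41.2705) = 0.0000. V = [p*·0.0000 + (1−p*)·0.0000]/1.06 = 0.0000. B = V − Δ·S = 0.0000.
(2,1): S=54.6112. Δ = (V_up−V_dn)/(S_up−S_dn) = (10.9045−0.0000)/(61.1645−50.2423) = 0.9984. V = [p*·10.9045 + (1−p*)·0.0000]/1.06 = 7.2011. B = V − Δ·S = -47.3216.
(2,2): S=66.4832. Δ = (V_up−V_dn)/(S_up−S_dn) = (24.2012−10.9045)/(74.4612−61.1645) = 1.0000. V = [p*·24.2012 + (1−p*)·10.9045]/1.06 = 19.0681. B = V − Δ·S = -47.4151.
(1,0): S=48.7600. Δ = (V_up−V_dn)/(S_up−S_dn) = (7.2011−0.0000)/(54.6112−44.8592) = 0.7384. V = [p*·7.2011 + (1−p*)·0.0000]/1.06 = 4.7555. B = V − Δ·S = -31.2501.
(1,1): S=59.3600. Δ = (V_up−V_dn)/(S_up−S_dn) = (19.0681−7.2011)/(66.4832−54.6112) = 0.9996. V = [p*·19.0681 + (1−p*)·7.2011]/1.06 = 14.6302. B = V − Δ·S = -44.7048.
(0,0): S=53.0000. Δ = (V_up−V_dn)/(S_up−S_dn) = (14.6302−4.7555)/(59.3600−48.7600) = 0.9316. V = [p*·14.6302 + (1−p*)·4.7555]/1.06 = 11.0073. B = V − Δ·S = -38.3664.
Each (Δ,B) replicates both successor values, so the strategy is self-financing and V0 is arbitrage-free.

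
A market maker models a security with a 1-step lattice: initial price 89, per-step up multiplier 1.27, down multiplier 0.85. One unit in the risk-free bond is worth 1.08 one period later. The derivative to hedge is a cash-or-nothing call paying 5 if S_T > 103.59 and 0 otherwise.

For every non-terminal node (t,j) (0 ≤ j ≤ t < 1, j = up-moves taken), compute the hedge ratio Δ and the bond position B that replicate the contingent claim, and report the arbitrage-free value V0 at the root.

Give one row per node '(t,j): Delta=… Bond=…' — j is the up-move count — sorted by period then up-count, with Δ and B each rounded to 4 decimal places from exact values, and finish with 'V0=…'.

Since d<R<u, set p* = (R−d)/(u−d) = 0.5476; price each node as the discounted p*-expectation of its children.
Payoff layer (t=1): V(1,0)=0.0000, V(1,1)=5.0000
(0,0): S=89.0000. Δ = (V_up−V_dn)/(S_up−S_dn) = (5.0000−0.0000)/(113.0300−75.6500) = 0.1338. V = [p*·5.0000 + (1−p*)·0.0000]/1.08 = 2.5353. B = V − Δ·S = -9.3695.
The time-0 hedge costs 2.5353, which is the no-arbitrage price.

(0,0): Delta=0.1338 Bond=-9.3695
V0=2.5353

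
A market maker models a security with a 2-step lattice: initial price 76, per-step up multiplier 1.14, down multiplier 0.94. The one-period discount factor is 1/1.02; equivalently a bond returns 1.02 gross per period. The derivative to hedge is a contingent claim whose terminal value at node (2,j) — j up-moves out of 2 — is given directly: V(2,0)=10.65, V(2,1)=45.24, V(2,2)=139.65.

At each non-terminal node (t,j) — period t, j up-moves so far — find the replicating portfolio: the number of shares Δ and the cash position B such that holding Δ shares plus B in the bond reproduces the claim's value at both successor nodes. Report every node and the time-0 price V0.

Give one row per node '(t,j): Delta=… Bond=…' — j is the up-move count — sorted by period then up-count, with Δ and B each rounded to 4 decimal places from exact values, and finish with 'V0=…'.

(0,0): Delta=3.7744 Bond=-240.8195
(1,0): Delta=2.4209 Bond=-148.9441
(1,1): Delta=5.4484 Bond=-390.6735
V0=46.0334

Under the risk-neutral measure, an up-move has probability p* = (R−d)/(u−d) = 0.4000 and values discount at R = 1.02.
Payoff layer (t=2): V(2,0)=10.6500, V(2,1)=45.2400, V(2,2)=139.6500
Node (1,0) S=71.4400: V=(p*·45.2400+(1−p*)·10.6500)/1.02=24.0059; Δ=(45.2400−10.6500)/(81.4416−67.1536)=2.4209; B=V−Δ·S=-148.9441
Node (1,1) S=86.6400: V=(p*·139.6500+(1−p*)·45.2400)/1.02=81.3765; Δ=(139.6500−45.2400)/(98.7696−81.4416)=5.4484; B=V−Δ·S=-390.6735
Node (0,0) S=76.0000: V=(p*·81.3765+(1−p*)·24.0059)/1.02=46.0334; Δ=(81.3765−24.0059)/(86.6400−71.4400)=3.7744; B=V−Δ·S=-240.8195
Check: Δ(0,0)·S0 + B(0,0) = 46.0334 = V0.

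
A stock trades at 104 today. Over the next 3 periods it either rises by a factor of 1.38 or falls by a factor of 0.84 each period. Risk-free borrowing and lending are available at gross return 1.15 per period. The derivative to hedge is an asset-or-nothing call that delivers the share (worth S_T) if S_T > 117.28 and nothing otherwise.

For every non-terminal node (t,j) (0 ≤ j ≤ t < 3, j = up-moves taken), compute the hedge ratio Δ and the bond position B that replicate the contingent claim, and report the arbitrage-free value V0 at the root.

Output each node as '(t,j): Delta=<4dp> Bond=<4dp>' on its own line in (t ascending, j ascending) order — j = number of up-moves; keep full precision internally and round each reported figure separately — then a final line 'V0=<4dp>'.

(0,0): Delta=1.5700 Bond=-83.2137
(1,0): Delta=1.7605 Bond=-112.3385
(1,1): Delta=1.4840 Bond=-83.3479
(2,0): Delta=0.0000 Bond=0.0000
(2,1): Delta=2.5556 Bond=-225.0394
(2,2): Delta=1.0000 Bond=0.0000
V0=80.0649

The replicating-portfolio and risk-neutral prices coincide; use p* = (1.15−0.84)/(1.38−0.84) = 0.5741 for the latter.
Payoff layer (t=3): V(3,0)=0.0000, V(3,1)=0.0000, V(3,2)=166.3684, V(3,3)=273.3195
(2,0): S=73.3824. Δ = (V_up−V_dn)/(S_up−S_dn) = (0.0000−0.0000)/(101.2677−61.6412) = 0.0000. V = [p*·0.0000 + (1−p*)·0.0000]/1.15 = 0.0000. B = V − Δ·S = 0.0000.
(2,1): S=120.5568. Δ = (V_up−V_dn)/(S_up−S_dn) = (166.3684−0.0000)/(166.3684−101.2677) = 2.5556. V = [p*·166.3684 + (1−p*)·0.0000]/1.15 = 83.0502. B = V − Δ·S = -225.0394.
(2,2): S=198.0576. Δ = (V_up−V_dn)/(S_up−S_dn) = (273.3195−166.3684)/(273.3195−166.3684) = 1.0000. V = [p*·273.3195 + (1−p*)·166.3684]/1.15 = 198.0576. B = V − Δ·S = 0.0000.
(1,0): S=87.3600. Δ = (V_up−V_dn)/(S_up−S_dn) = (83.0502−0.0000)/(120.5568−73.3824) = 1.7605. V = [p*·83.0502 + (1−p*)·0.0000]/1.15 = 41.4583. B = V − Δ·S = -112.3385.
(1,1): S=143.5200. Δ = (V_up−V_dn)/(S_up−S_dn) = (198.0576−83.0502)/(198.0576−120.5568) = 1.4840. V = [p*·198.0576 + (1−p*)·83.0502]/1.15 = 129.6287. B = V − Δ·S = -83.3479.
(0,0): S=104.0000. Δ = (V_up−V_dn)/(S_up−S_dn) = (129.6287−41.4583)/(143.5200−87.3600) = 1.5700. V = [p*·129.6287 + (1−p*)·41.4583]/1.15 = 80.0649. B = V − Δ·S = -83.2137.
Self-financing check: at every node Δ·S+B equals the discounted successor values.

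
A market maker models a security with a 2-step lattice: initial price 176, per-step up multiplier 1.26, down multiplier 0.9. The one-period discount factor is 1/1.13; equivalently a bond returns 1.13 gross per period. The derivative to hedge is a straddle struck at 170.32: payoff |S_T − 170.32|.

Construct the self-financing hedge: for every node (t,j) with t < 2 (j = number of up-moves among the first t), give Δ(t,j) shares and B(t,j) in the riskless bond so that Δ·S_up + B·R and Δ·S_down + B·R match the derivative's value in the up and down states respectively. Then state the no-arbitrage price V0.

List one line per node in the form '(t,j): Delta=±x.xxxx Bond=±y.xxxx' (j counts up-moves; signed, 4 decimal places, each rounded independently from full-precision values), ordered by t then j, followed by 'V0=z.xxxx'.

(0,0): Delta=0.7200 Bond=-78.4313
(1,0): Delta=0.0264 Bond=21.2389
(1,1): Delta=1.0000 Bond=-150.7257
V0=48.2843

The replicating-portfolio and risk-neutral prices coincide; use p* = (1.13−0.9)/(1.26−0.9) = 0.6389 for the latter.
At expiry t=2: V(2,0)=27.7600, V(2,1)=29.2640, V(2,2)=109.0976
Node (1,0) S=158.4000: V=(p*·29.2640+(1−p*)·27.7600)/1.13=25.4167; Δ=(29.2640−27.7600)/(199.5840−142.5600)=0.0264; B=V−Δ·S=21.2389
Node (1,1) S=221.7600: V=(p*·109.0976+(1−p*)·29.2640)/1.13=71.0343; Δ=(109.0976−29.2640)/(279.4176−199.5840)=1.0000; B=V−Δ·S=-150.7257
Node (0,0) S=176.0000: V=(p*·71.0343+(1−p*)·25.4167)/1.13=48.2843; Δ=(71.0343−25.4167)/(221.7600−158.4000)=0.7200; B=V−Δ·S=-78.4313
Self-financing check: at every node Δ·S+B equals the discounted successor values.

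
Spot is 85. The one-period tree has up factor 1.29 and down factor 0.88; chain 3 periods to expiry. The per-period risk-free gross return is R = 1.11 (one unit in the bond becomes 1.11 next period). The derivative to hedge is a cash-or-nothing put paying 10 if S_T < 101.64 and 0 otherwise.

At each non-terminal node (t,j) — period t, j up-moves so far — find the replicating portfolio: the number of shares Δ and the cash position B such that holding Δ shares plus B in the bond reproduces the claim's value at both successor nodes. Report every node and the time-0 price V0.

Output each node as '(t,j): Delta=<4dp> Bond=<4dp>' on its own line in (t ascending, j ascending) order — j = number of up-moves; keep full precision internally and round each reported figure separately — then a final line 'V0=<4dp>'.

(0,0): Delta=-0.1147 Bond=12.7411
(1,0): Delta=-0.1648 Bond=17.8885
(1,1): Delta=-0.0880 Bond=11.2111
(2,0): Delta=0.0000 Bond=9.0090
(2,1): Delta=-0.2528 Bond=28.3454
(2,2): Delta=0.0000 Bond=0.0000
V0=2.9905

No-arbitrage ⇒ martingale measure with p* = (R−d)/(u−d) = 0.5610.
Payoff layer (t=3): V(3,0)=10.0000, V(3,1)=10.0000, V(3,2)=0.0000, V(3,3)=0.0000
Node (2,0) S=65.8240: V=(p*·10.0000+(1−p*)·10.0000)/1.11=9.0090; Δ=(10.0000−10.0000)/(84.9130−57.9251)=0.0000; B=V−Δ·S=9.0090
Node (2,1) S=96.4920: V=(p*·0.0000+(1−p*)·10.0000)/1.11=3.9552; Δ=(0.0000−10.0000)/(124.4747−84.9130)=-0.2528; B=V−Δ·S=28.3454
Node (2,2) S=141.4485: V=(p*·0.0000+(1−p*)·0.0000)/1.11=0.0000; Δ=(0.0000−0.0000)/(182.4686−124.4747)=0.0000; B=V−Δ·S=0.0000
Node (1,0) S=74.8000: V=(p*·3.9552+(1−p*)·9.0090)/1.11=5.5621; Δ=(3.9552−9.0090)/(96.4920−65.8240)=-0.1648; B=V−Δ·S=17.8885
Node (1,1) S=109.6500: V=(p*·0.0000+(1−p*)·3.9552)/1.11=1.5643; Δ=(0.0000−3.9552)/(141.4485−96.4920)=-0.0880; B=V−Δ·S=11.2111
Node (0,0) S=85.0000: V=(p*·1.5643+(1−p*)·5.5621)/1.11=2.9905; Δ=(1.5643−5.5621)/(109.6500−74.8000)=-0.1147; B=V−Δ·S=12.7411
Root portfolio cost Δ·85+B reproduces V0=2.9905.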